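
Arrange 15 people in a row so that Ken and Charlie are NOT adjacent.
Total - adjacent = 15! - (15-1)!×2 = 1307674368000 - 174356582400 = 1133317785600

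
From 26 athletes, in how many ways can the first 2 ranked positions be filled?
P(26,2) = 26!/(26-2)! = 650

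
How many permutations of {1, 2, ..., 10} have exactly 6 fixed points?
Choose the 6 fixed points C(10,6) = 210, derange the rest: !4 = Σ_{j=0}^{4} (-1)^j·4!/j! = 24 - 24 + 12 - 4 + 1 = 9. Product = 210 × 9 = 1890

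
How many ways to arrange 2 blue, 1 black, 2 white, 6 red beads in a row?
11! / (2! × 1! × 2! × 6!) = 13860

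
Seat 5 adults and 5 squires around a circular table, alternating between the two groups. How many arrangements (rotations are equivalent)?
Fix one of the adults: (5-1)! ways for the remaining adults, × 5! ways for the squires = 24 × 120 = 2880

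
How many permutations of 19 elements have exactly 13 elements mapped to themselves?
Choose the 13 fixed points C(19,13) = 27132, derange the rest: !6 = Σ_{j=0}^{6} (-1)^j·6!/j! = 720 - 720 + 360 - 120 + 30 - 6 + 1 = 265. Product = 27132 × 265 = 7189980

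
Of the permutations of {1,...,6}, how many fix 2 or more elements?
Exactly j fixed points: C(6,j)·!(6-j); sum over j ≥ 2 (derangement numbers via !m = (m-1)·(!(m-1) + !(m-2)): !0..!4 = 1, 0, 1, 2, 9). Σ_{j=2}^{6} C(6,j)·!(6-j) = C(6,2)·!4 + C(6,3)·!3 + C(6,4)·!2 + C(6,5)·!1 + C(6,6)·!0 = 15·9 + 20·2 + 15·1 + 6·0 + 1·1 = 191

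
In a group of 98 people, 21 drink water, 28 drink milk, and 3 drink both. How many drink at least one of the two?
|A∪B| = |A| + |B| - |A∩B| = 21 + 28 - 3 = 46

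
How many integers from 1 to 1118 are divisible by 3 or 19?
⌊1118/3⌋ + ⌊1118/19⌋ - ⌊1118/57⌋ = 372 + 58 - 19 = 411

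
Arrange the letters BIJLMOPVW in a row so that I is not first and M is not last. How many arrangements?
By inclusion-exclusion: 9! - 2×(9-1)! + (9-2)! = 362880 - 80640 + 5040 = 287280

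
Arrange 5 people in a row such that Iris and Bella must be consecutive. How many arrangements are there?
Treat the 2 as one block: (5-2+1)! × 2! = 24 × 2 = 48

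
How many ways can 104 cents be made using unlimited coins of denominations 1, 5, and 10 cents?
Coefficient of x^104 in 1/(1-x^1) · 1/(1-x^5) · 1/(1-x^10). Case on j = number of 10-cent coins (j = 0..10); remainder r = 104 - 10j is made from {1,5} in ⌊r/5⌋+1 ways. r = 104, 94, 84, 74, 64, 54, 44, 34, 24, 14, 4 → 21 + 19 + 17 + 15 + 13 + 11 + 9 + 7 + 5 + 3 + 1 = 121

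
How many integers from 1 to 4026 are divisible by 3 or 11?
⌊4026/3⌋ + ⌊4026/11⌋ - ⌊4026/33⌋ = 1342 + 366 - 122 = 1586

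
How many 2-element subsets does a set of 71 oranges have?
C(71,2) = 71!/(2!×69!) = 2485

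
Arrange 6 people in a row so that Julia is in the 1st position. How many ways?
Fix one position: (6-1)! = 120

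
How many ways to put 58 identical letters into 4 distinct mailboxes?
C(58+4-1, 4-1) = C(61, 3) = 35990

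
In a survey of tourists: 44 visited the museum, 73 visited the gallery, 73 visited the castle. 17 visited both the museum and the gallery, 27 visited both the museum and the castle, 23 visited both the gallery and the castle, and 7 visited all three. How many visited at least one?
|A∪B∪C| = 44+73+73-17-27-23+7 = 130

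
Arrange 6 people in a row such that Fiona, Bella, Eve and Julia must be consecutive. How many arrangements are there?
Treat the 4 as one block: (6-4+1)! × 4! = 6 × 24 = 144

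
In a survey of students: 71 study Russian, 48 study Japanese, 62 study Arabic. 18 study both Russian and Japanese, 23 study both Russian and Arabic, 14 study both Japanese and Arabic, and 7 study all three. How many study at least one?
|A∪B∪C| = 71+48+62-18-23-14+7 = 133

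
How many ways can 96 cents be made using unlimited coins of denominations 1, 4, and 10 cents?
Coefficient of x^96 in 1/(1-x^1) · 1/(1-x^4) · 1/(1-x^10). Case on j = number of 10-cent coins (j = 0..9); remainder r = 96 - 10j is made from {1,4} in ⌊r/4⌋+1 ways. r = 96, 86, 76, 66, 56, 46, 36, 26, 16, 6 → 25 + 22 + 20 + 17 + 15 + 12 + 10 + 7 + 5 + 2 = 135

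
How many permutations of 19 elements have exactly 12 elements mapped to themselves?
Choose the 12 fixed points C(19,12) = 50388, derange the rest: !7 = Σ_{j=0}^{7} (-1)^j·7!/j! = 5040 - 5040 + 2520 - 840 + 210 - 42 + 7 - 1 = 1854. Product = 50388 × 1854 = 93419352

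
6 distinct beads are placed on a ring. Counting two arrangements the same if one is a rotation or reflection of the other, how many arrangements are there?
(6-1)!/2 = 120/2 = 60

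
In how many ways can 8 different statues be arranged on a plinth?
8! = 40320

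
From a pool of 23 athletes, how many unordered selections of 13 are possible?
C(23,13) = 23!/(13!×10!) = 1144066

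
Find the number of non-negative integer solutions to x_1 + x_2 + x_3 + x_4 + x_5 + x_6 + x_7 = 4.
C(4+7-1, 7-1) = C(10, 6) = 210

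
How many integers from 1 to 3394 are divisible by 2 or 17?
⌊3394/2⌋ + ⌊3394/17⌋ - ⌊3394/34⌋ = 1697 + 199 - 99 = 1797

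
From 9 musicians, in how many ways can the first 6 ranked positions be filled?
P(9,6) = 9!/(9-6)! = 60480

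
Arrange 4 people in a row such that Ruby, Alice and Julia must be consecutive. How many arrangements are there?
Treat the 3 as one block: (4-3+1)! × 3! = 2 × 6 = 12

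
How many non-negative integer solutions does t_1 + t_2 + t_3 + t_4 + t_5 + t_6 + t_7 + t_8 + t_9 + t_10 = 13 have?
C(13+10-1, 10-1) = C(22, 9) = 497420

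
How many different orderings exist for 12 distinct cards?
12! = 479001600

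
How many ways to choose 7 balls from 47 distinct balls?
C(47,7) = 47!/(7!×40!) = 62891499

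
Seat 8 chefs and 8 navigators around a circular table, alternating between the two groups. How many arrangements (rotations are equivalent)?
Fix one of the chefs: (8-1)! ways for the remaining chefs, × 8! ways for the navigators = 5040 × 40320 = 203212800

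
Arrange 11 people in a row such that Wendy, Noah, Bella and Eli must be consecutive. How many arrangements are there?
Treat the 4 as one block: (11-4+1)! × 4! = 40320 × 24 = 967680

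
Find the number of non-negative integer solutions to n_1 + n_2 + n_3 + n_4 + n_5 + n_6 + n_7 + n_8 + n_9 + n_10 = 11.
C(11+10-1, 10-1) = C(20, 9) = 167960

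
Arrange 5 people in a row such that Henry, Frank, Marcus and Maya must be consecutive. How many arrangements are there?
Treat the 4 as one block: (5-4+1)! × 4! = 2 × 24 = 48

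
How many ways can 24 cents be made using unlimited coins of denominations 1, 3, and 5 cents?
Coefficient of x^24 in 1/(1-x^1) · 1/(1-x^3) · 1/(1-x^5). Case on j = number of 5-cent coins (j = 0..4); remainder r = 24 - 5j is made from {1,3} in ⌊r/3⌋+1 ways. r = 24, 19, 14, 9, 4 → 9 + 7 + 5 + 4 + 2 = 27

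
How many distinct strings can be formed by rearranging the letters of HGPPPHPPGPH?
11! / (6! × 3! × 2!) = 4620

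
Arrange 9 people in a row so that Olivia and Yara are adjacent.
Treat as block: (9-1)! × 2! = 40320 × 2 = 80640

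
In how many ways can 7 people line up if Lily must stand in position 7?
Fix one position: (7-1)! = 720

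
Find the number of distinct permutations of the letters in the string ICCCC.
5! / (1! × 4!) = 5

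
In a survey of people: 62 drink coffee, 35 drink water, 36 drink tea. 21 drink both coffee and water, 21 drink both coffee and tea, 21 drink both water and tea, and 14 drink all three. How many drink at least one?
|A∪B∪C| = 62+35+36-21-21-21+14 = 84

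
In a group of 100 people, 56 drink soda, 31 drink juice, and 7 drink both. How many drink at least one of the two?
|A∪B| = |A| + |B| - |A∩B| = 56 + 31 - 7 = 80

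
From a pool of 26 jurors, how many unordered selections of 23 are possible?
C(26,23) = 26!/(23!×3!) = 2600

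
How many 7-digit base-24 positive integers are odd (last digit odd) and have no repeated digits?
Last∈{1,3,5,7,9,11,13,15,17,19,21,23}. Last=0: 0. Last nonzero: 12×22×P(22,5) = 834261120. Total = 834261120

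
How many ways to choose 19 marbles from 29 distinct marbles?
C(29,19) = 29!/(19!×10!) = 20030010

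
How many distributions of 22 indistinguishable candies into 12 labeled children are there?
C(22+12-1, 12-1) = C(33, 11) = 193536720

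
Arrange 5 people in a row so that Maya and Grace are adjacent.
Treat as block: (5-1)! × 2! = 24 × 2 = 48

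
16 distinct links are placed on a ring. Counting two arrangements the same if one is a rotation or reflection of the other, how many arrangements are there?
(16-1)!/2 = 1307674368000/2 = 653837184000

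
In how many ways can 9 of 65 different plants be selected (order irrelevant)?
C(65,9) = 65!/(9!×56!) = 31966749880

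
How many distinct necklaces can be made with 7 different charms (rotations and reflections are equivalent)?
(7-1)!/2 = 720/2 = 360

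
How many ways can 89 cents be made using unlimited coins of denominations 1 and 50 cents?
Coefficient of x^89 in 1/(1-x^1) · 1/(1-x^50). Use j coins of 50 for j = 0..⌊89/50⌋ = 1, the rest in 1s: 1 + 1 = 2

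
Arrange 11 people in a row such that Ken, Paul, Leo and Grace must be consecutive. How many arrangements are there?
Treat the 4 as one block: (11-4+1)! × 4! = 40320 × 24 = 967680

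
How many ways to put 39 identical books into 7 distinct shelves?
C(39+7-1, 7-1) = C(45, 6) = 8145060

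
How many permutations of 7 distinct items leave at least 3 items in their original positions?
Exactly j fixed points: C(7,j)·!(7-j); sum over j ≥ 3 (derangement numbers via !m = (m-1)·(!(m-1) + !(m-2)): !0..!4 = 1, 0, 1, 2, 9). Σ_{j=3}^{7} C(7,j)·!(7-j) = C(7,3)·!4 + C(7,4)·!3 + C(7,5)·!2 + C(7,6)·!1 + C(7,7)·!0 = 35·9 + 35·2 + 21·1 + 7·0 + 1·1 = 407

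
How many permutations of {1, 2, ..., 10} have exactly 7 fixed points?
Choose the 7 fixed points C(10,7) = 120, derange the rest: !3 = Σ_{j=0}^{3} (-1)^j·3!/j! = 6 - 6 + 3 - 1 = 2. Product = 120 × 2 = 240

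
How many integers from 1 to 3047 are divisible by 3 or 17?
⌊3047/3⌋ + ⌊3047/17⌋ - ⌊3047/51⌋ = 1015 + 179 - 59 = 1135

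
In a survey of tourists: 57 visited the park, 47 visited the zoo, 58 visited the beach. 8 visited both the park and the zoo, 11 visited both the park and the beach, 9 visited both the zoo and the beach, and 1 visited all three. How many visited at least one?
|A∪B∪C| = 57+47+58-8-11-9+1 = 135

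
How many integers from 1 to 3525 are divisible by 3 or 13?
⌊3525/3⌋ + ⌊3525/13⌋ - ⌊3525/39⌋ = 1175 + 271 - 90 = 1356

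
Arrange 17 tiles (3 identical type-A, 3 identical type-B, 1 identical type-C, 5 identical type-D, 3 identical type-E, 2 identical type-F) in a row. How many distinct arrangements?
17! / (3! × 3! × 1! × 5! × 3! × 2!) = 6861254400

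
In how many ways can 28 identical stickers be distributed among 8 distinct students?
C(28+8-1, 8-1) = C(35, 7) = 6724520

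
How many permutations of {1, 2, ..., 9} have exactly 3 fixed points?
Choose the 3 fixed points C(9,3) = 84, derange the rest: !6 = Σ_{j=0}^{6} (-1)^j·6!/j! = 720 - 720 + 360 - 120 + 30 - 6 + 1 = 265. Product = 84 × 265 = 22260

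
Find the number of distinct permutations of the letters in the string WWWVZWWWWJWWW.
13! / (1! × 1! × 1! × 10!) = 1716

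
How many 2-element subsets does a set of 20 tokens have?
C(20,2) = 20!/(2!×18!) = 190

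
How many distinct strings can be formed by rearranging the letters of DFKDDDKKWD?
10! / (1! × 3! × 5! × 1!) = 5040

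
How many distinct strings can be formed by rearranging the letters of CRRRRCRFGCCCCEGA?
16! / (1! × 5! × 6! × 1! × 1! × 2!) = 121080960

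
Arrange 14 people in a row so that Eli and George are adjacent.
Treat as block: (14-1)! × 2! = 6227020800 × 2 = 12454041600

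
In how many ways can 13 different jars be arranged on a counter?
13! = 6227020800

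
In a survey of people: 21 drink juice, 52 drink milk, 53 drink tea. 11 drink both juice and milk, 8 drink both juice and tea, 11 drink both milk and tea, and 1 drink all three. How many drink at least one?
|A∪B∪C| = 21+52+53-11-8-11+1 = 97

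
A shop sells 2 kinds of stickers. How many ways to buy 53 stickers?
C(53+2-1, 2-1) = C(54, 1) = 54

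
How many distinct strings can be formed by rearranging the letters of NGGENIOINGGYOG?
14! / (5! × 1! × 3! × 2! × 1! × 2!) = 30270240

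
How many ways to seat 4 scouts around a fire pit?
Circular: fix one position, arrange the rest. (4-1)! = 6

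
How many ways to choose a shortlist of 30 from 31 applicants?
C(31,30) = 31!/(30!×1!) = 31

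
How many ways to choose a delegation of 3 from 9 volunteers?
C(9,3) = 9!/(3!×6!) = 84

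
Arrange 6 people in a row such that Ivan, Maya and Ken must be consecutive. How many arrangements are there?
Treat the 3 as one block: (6-3+1)! × 3! = 24 × 6 = 144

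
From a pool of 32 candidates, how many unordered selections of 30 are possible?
C(32,30) = 32!/(30!×2!) = 496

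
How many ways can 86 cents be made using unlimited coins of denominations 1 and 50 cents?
Coefficient of x^86 in 1/(1-x^1) · 1/(1-x^50). Use j coins of 50 for j = 0..⌊86/50⌋ = 1, the rest in 1s: 1 + 1 = 2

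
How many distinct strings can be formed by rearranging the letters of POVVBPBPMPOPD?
13! / (2! × 1! × 2! × 1! × 2! × 5!) = 6486480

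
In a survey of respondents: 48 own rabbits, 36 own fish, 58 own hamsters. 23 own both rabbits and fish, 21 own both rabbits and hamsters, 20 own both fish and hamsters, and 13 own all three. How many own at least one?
|A∪B∪C| = 48+36+58-23-21-20+13 = 91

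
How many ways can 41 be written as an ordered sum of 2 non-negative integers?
C(41+2-1, 2-1) = C(42, 1) = 42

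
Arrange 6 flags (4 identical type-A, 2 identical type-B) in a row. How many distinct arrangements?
6! / (4! × 2!) = 15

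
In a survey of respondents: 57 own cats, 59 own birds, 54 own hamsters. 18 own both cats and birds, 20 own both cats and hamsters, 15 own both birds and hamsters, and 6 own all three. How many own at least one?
|A∪B∪C| = 57+59+54-18-20-15+6 = 123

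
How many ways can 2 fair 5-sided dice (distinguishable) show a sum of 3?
Coefficient of x^3 in (x + x² + ... + x^5)^2. By inclusion-exclusion on dice exceeding 5: Σ_j (-1)^j C(2,j)·C(3-1-5j, 1) = C(2,0)·C(2,1) = 1·2 = 2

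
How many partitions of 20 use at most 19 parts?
By conjugation, equals partitions of 20 into parts ≤ 19. Let r_j(i) = number of partitions of i into parts ≤ j, for i = 0..20. r_1(i) = 1 for all i; r_j(i) = r_{j-1}(i) + r_j(i-j). Rows j = 2..19: ≤2: 1 1 2 2 3 3 4 4 5 5 6 6 7 7 8 8 9 9 10 10 11; ≤3: 1 1 2 3 4 5 7 8 10 12 14 16 19 21 24 27 30 33 37 40 44; ≤4: 1 1 2 3 5 6 9 11 15 18 23 27 34 39 47 54 64 72 84 94 108; ≤5: 1 1 2 3 5 7 10 13 18 23 30 37 47 57 70 84 101 119 141 164 192; ≤6: 1 1 2 3 5 7 11 14 20 26 35 44 58 71 90 110 136 163 199 235 282; ≤7: 1 1 2 3 5 7 11 15 21 28 38 49 65 82 105 131 164 201 248 300 364; ≤8: 1 1 2 3 5 7 11 15 22 29 40 52 70 89 116 146 186 230 288 352 434; ≤9: 1 1 2 3 5 7 11 15 22 30 41 54 73 94 123 157 201 252 318 393 488; ≤10: 1 1 2 3 5 7 11 15 22 30 42 55 75 97 128 164 212 267 340 423 530; ≤11: 1 1 2 3 5 7 11 15 22 30 42 56 76 99 131 169 219 278 355 445 560; ≤12: 1 1 2 3 5 7 11 15 22 30 42 56 77 100 133 172 224 285 366 460 582; ≤13: 1 1 2 3 5 7 11 15 22 30 42 56 77 101 134 174 227 290 373 471 597; ≤14: 1 1 2 3 5 7 11 15 22 30 42 56 77 101 135 175 229 293 378 478 608; ≤15: 1 1 2 3 5 7 11 15 22 30 42 56 77 101 135 176 230 295 381 483 615; ≤16: 1 1 2 3 5 7 11 15 22 30 42 56 77 101 135 176 231 296 383 486 620; ≤17: 1 1 2 3 5 7 11 15 22 30 42 56 77 101 135 176 231 297 384 488 623; ≤18: 1 1 2 3 5 7 11 15 22 30 42 56 77 101 135 176 231 297 385 489 625; ≤19: 1 1 2 3 5 7 11 15 22 30 42 56 77 101 135 176 231 297 385 490 626. r_19(20) = 626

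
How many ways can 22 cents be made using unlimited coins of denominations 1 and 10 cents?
Coefficient of x^22 in 1/(1-x^1) · 1/(1-x^10). Use j coins of 10 for j = 0..⌊22/10⌋ = 2, the rest in 1s: 2 + 1 = 3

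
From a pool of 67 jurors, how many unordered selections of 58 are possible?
C(67,58) = 67!/(58!×9!) = 42757703560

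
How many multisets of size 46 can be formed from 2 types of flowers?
C(46+2-1, 2-1) = C(47, 1) = 47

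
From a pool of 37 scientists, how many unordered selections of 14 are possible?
C(37,14) = 37!/(14!×23!) = 6107086800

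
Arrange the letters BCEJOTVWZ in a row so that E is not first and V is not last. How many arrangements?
By inclusion-exclusion: 9! - 2×(9-1)! + (9-2)! = 362880 - 80640 + 5040 = 287280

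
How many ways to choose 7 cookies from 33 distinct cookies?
C(33,7) = 33!/(7!×26!) = 4272048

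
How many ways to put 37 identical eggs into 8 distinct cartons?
C(37+8-1, 8-1) = C(44, 7) = 38320568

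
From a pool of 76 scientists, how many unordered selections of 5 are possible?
C(76,5) = 76!/(5!×71!) = 18474840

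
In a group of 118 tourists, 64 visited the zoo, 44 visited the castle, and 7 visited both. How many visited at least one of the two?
|A∪B| = |A| + |B| - |A∩B| = 64 + 44 - 7 = 101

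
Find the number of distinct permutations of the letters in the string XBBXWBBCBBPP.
12! / (2! × 6! × 2! × 1! × 1!) = 166320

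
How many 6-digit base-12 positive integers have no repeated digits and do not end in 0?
Last digit: 11 nonzero choices. First digit: 10 (nonzero, ≠last). Middle 4: P(10,4) = 5040. Total = 554400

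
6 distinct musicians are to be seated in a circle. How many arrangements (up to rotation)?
Circular: fix one position, arrange the rest. (6-1)! = 120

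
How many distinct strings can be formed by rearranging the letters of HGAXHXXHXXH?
11! / (1! × 4! × 1! × 5!) = 13860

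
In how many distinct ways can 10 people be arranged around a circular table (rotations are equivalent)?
Circular: fix one position, arrange the rest. (10-1)! = 362880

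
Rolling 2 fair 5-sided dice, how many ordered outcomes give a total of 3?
Coefficient of x^3 in (x + x² + ... + x^5)^2. By inclusion-exclusion on dice exceeding 5: Σ_j (-1)^j C(2,j)·C(3-1-5j, 1) = C(2,0)·C(2,1) = 1·2 = 2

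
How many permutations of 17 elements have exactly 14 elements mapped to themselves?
Choose the 14 fixed points C(17,14) = 680, derange the rest: !3 = Σ_{j=0}^{3} (-1)^j·3!/j! = 6 - 6 + 3 - 1 = 2. Product = 680 × 2 = 1360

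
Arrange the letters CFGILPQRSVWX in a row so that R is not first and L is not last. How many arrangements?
By inclusion-exclusion: 12! - 2×(12-1)! + (12-2)! = 479001600 - 79833600 + 3628800 = 402796800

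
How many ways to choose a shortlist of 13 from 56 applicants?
C(56,13) = 56!/(13!×43!) = 1889912732400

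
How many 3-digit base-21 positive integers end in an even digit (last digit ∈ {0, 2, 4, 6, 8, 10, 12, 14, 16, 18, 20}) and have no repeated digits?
Last∈{0,2,4,6,8,10,12,14,16,18,20}. Last=0: 380. Last nonzero: 10×19×P(19,1) = 3610. Total = 3990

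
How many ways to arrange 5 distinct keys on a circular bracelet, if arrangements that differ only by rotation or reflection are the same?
(5-1)!/2 = 24/2 = 12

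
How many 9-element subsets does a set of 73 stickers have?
C(73,9) = 73!/(9!×64!) = 97082021465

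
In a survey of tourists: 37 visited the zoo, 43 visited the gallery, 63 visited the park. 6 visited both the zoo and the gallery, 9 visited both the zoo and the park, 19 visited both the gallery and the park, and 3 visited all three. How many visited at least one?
|A∪B∪C| = 37+43+63-6-9-19+3 = 112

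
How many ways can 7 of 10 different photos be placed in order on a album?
P(10,7) = 10!/(10-7)! = 604800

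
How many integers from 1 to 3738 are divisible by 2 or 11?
⌊3738/2⌋ + ⌊3738/11⌋ - ⌊3738/22⌋ = 1869 + 339 - 169 = 2039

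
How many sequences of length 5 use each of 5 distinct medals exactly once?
5! = 120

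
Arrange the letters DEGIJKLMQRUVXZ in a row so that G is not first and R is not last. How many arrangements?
By inclusion-exclusion: 14! - 2×(14-1)! + (14-2)! = 87178291200 - 12454041600 + 479001600 = 75203251200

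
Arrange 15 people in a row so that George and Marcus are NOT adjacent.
Total - adjacent = 15! - (15-1)!×2 = 1307674368000 - 174356582400 = 1133317785600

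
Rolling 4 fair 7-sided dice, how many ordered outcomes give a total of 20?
Coefficient of x^20 in (x + x² + ... + x^7)^4. By inclusion-exclusion on dice exceeding 7: Σ_j (-1)^j C(4,j)·C(20-1-7j, 3) = C(4,0)·C(19,3) - C(4,1)·C(12,3) + C(4,2)·C(5,3) = 1·969 - 4·220 + 6·10 = 149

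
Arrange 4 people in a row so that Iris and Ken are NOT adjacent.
Total - adjacent = 4! - (4-1)!×2 = 24 - 12 = 12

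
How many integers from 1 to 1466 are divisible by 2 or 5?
⌊1466/2⌋ + ⌊1466/5⌋ - ⌊1466/10⌋ = 733 + 293 - 146 = 880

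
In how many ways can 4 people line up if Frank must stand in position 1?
Fix one position: (4-1)! = 6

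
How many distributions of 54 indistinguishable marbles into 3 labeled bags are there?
C(54+3-1, 3-1) = C(56, 2) = 1540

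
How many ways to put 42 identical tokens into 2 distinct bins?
C(42+2-1, 2-1) = C(43, 1) = 43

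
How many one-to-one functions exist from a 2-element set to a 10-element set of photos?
P(10,2) = 10!/(10-2)! = 90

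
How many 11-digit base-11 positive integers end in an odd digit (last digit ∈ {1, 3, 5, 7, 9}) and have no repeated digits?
Last∈{1,3,5,7,9}. Last=0: 0. Last nonzero: 5×9×P(9,9) = 16329600. Total = 16329600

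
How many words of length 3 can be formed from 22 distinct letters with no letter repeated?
P(22,3) = 22!/(22-3)! = 9240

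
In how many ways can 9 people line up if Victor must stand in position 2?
Fix one position: (9-1)! = 40320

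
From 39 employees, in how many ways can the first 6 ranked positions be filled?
P(39,6) = 39!/(39-6)! = 2349088560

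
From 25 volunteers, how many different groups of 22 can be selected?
C(25,22) = 25!/(22!×3!) = 2300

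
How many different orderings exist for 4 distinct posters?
4! = 24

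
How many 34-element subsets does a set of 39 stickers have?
C(39,34) = 39!/(34!×5!) = 575757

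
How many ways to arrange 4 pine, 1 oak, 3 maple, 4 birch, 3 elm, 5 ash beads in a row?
20! / (4! × 1! × 3! × 4! × 3! × 5!) = 977728752000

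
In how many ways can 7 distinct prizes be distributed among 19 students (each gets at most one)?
P(19,7) = 19!/(19-7)! = 253955520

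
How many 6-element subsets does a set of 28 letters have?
C(28,6) = 28!/(6!×22!) = 376740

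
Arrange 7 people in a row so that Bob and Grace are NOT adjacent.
Total - adjacent = 7! - (7-1)!×2 = 5040 - 1440 = 3600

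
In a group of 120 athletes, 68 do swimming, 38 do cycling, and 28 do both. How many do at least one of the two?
|A∪B| = |A| + |B| - |A∩B| = 68 + 38 - 28 = 78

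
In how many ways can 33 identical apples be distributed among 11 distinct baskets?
C(33+11-1, 11-1) = C(43, 10) = 1917334783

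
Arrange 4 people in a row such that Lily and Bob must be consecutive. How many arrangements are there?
Treat the 2 as one block: (4-2+1)! × 2! = 6 × 2 = 12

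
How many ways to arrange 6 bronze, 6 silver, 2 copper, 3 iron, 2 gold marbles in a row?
19! / (6! × 6! × 2! × 3! × 2!) = 9777287520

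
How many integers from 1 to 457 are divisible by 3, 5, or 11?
⌊457/3⌋+⌊457/5⌋+⌊457/11⌋ - ⌊457/15⌋-⌊457/33⌋-⌊457/55⌋ + ⌊457/165⌋ = 152+91+41 - 30-13-8 + 2 = 235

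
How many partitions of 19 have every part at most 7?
Let r_j(i) = number of partitions of i into parts ≤ j, for i = 0..19. r_1(i) = 1 for all i; r_j(i) = r_{j-1}(i) + r_j(i-j). Rows j = 2..7: ≤2: 1 1 2 2 3 3 4 4 5 5 6 6 7 7 8 8 9 9 10 10; ≤3: 1 1 2 3 4 5 7 8 10 12 14 16 19 21 24 27 30 33 37 40; ≤4: 1 1 2 3 5 6 9 11 15 18 23 27 34 39 47 54 64 72 84 94; ≤5: 1 1 2 3 5 7 10 13 18 23 30 37 47 57 70 84 101 119 141 164; ≤6: 1 1 2 3 5 7 11 14 20 26 35 44 58 71 90 110 136 163 199 235; ≤7: 1 1 2 3 5 7 11 15 21 28 38 49 65 82 105 131 164 201 248 300. r_7(19) = 300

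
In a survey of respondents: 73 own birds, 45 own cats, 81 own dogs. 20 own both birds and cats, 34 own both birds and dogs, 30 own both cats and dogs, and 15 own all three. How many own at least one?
|A∪B∪C| = 73+45+81-20-34-30+15 = 130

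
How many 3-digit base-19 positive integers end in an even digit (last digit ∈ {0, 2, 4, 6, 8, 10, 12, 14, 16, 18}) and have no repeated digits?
Last∈{0,2,4,6,8,10,12,14,16,18}. Last=0: 306. Last nonzero: 9×17×P(17,1) = 2601. Total = 2907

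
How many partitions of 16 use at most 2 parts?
By conjugation, equals partitions of 16 into parts ≤ 2. Let r_j(i) = number of partitions of i into parts ≤ j, for i = 0..16. r_1(i) = 1 for all i; r_j(i) = r_{j-1}(i) + r_j(i-j). Rows j = 2..2: ≤2: 1 1 2 2 3 3 4 4 5 5 6 6 7 7 8 8 9. r_2(16) = 9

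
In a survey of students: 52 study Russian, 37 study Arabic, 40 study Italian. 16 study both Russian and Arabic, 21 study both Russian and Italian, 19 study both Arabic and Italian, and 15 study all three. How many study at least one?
|A∪B∪C| = 52+37+40-16-21-19+15 = 88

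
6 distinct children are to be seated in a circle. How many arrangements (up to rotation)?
Circular: fix one position, arrange the rest. (6-1)! = 120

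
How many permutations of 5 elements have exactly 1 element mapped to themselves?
Choose the 1 fixed point C(5,1) = 5, derange the rest: !4 = Σ_{j=0}^{4} (-1)^j·4!/j! = 24 - 24 + 12 - 4 + 1 = 9. Product = 5 × 9 = 45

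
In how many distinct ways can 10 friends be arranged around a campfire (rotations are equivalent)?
Circular: fix one position, arrange the rest. (10-1)! = 362880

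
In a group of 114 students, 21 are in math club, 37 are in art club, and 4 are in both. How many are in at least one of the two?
|A∪B| = |A| + |B| - |A∩B| = 21 + 37 - 4 = 54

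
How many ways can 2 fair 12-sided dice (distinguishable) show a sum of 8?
Coefficient of x^8 in (x + x² + ... + x^12)^2. By inclusion-exclusion on dice exceeding 12: Σ_j (-1)^j C(2,j)·C(8-1-12j, 1) = C(2,0)·C(7,1) = 1·7 = 7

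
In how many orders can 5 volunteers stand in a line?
5! = 120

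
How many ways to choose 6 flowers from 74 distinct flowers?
C(74,6) = 74!/(6!×68!) = 185250786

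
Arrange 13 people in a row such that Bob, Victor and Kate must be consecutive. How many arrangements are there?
Treat the 3 as one block: (13-3+1)! × 3! = 39916800 × 6 = 239500800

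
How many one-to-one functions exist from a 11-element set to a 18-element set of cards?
P(18,11) = 18!/(18-11)! = 1270312243200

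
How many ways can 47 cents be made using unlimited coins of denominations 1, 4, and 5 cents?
Coefficient of x^47 in 1/(1-x^1) · 1/(1-x^4) · 1/(1-x^5). Case on j = number of 5-cent coins (j = 0..9); remainder r = 47 - 5j is made from {1,4} in ⌊r/4⌋+1 ways. r = 47, 42, 37, 32, 27, 22, 17, 12, 7, 2 → 12 + 11 + 10 + 9 + 7 + 6 + 5 + 4 + 2 + 1 = 67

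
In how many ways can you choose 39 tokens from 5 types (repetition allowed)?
C(39+5-1, 5-1) = C(43, 4) = 123410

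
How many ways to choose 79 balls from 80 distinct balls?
C(80,79) = 80!/(79!×1!) = 80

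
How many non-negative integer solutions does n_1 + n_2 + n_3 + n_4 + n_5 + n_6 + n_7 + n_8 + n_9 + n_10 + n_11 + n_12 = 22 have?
C(22+12-1, 12-1) = C(33, 11) = 193536720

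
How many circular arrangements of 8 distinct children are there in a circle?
Circular: fix one position, arrange the rest. (8-1)! = 5040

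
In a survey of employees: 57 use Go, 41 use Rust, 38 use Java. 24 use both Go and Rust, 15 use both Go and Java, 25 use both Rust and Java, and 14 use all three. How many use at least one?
|A∪B∪C| = 57+41+38-24-15-25+14 = 86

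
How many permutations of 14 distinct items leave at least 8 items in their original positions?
Exactly j fixed points: C(14,j)·!(14-j); sum over j ≥ 8 (derangement numbers via !m = (m-1)·(!(m-1) + !(m-2)): !0..!6 = 1, 0, 1, 2, 9, 44, 265). Σ_{j=8}^{14} C(14,j)·!(14-j) = C(14,8)·!6 + C(14,9)·!5 + C(14,10)·!4 + C(14,11)·!3 + C(14,12)·!2 + C(14,13)·!1 + C(14,14)·!0 = 3003·265 + 2002·44 + 1001·9 + 364·2 + 91·1 + 14·0 + 1·1 = 893712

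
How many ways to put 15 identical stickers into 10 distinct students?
C(15+10-1, 10-1) = C(24, 9) = 1307504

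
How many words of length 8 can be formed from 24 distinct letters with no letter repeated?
P(24,8) = 24!/(24-8)! = 29654190720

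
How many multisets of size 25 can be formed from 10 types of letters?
C(25+10-1, 10-1) = C(34, 9) = 52451256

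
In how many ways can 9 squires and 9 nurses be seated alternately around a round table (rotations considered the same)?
Fix one of the squires: (9-1)! ways for the remaining squires, × 9! ways for the nurses = 40320 × 362880 = 14631321600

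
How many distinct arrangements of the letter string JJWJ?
4! / (3! × 1!) = 4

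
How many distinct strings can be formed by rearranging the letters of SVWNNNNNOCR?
11! / (1! × 1! × 5! × 1! × 1! × 1! × 1!) = 332640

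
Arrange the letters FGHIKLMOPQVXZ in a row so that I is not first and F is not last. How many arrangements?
By inclusion-exclusion: 13! - 2×(13-1)! + (13-2)! = 6227020800 - 958003200 + 39916800 = 5308934400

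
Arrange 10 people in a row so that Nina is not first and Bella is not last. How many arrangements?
By inclusion-exclusion: 10! - 2×(10-1)! + (10-2)! = 3628800 - 725760 + 40320 = 2943360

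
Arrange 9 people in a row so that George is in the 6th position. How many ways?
Fix one position: (9-1)! = 40320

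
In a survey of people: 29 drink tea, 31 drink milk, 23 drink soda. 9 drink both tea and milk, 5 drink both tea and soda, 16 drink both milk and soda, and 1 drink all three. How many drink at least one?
|A∪B∪C| = 29+31+23-9-5-16+1 = 54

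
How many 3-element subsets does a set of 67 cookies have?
C(67,3) = 67!/(3!×64!) = 47905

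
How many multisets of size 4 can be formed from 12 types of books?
C(4+12-1, 12-1) = C(15, 11) = 1365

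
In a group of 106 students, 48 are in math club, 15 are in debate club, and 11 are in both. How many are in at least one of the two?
|A∪B| = |A| + |B| - |A∩B| = 48 + 15 - 11 = 52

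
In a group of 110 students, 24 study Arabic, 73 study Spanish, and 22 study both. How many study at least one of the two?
|A∪B| = |A| + |B| - |A∩B| = 24 + 73 - 22 = 75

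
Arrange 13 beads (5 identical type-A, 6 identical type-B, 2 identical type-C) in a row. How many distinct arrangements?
13! / (5! × 6! × 2!) = 36036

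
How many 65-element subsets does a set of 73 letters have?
C(73,65) = 73!/(65!×8!) = 13442126049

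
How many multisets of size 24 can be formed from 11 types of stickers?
C(24+11-1, 11-1) = C(34, 10) = 131128140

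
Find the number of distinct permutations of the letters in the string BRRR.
4! / (1! × 3!) = 4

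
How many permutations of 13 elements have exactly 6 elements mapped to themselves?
Choose the 6 fixed points C(13,6) = 1716, derange the rest: !7 = Σ_{j=0}^{7} (-1)^j·7!/j! = 5040 - 5040 + 2520 - 840 + 210 - 42 + 7 - 1 = 1854. Product = 1716 × 1854 = 3181464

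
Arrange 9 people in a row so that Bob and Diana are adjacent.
Treat as block: (9-1)! × 2! = 40320 × 2 = 80640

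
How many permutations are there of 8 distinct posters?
8! = 40320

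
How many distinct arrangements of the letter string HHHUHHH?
7! / (6! × 1!) = 7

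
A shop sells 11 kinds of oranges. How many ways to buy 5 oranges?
C(5+11-1, 11-1) = C(15, 10) = 3003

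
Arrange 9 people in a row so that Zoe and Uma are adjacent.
Treat as block: (9-1)! × 2! = 40320 × 2 = 80640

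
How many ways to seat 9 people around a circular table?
Circular: fix one position, arrange the rest. (9-1)! = 40320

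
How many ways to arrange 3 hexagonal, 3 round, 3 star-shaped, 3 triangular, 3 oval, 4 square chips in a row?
19! / (3! × 3! × 3! × 3! × 3! × 4!) = 651819168000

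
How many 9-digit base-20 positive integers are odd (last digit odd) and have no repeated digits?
Last∈{1,3,5,7,9,11,13,15,17,19}. Last=0: 0. Last nonzero: 10×18×P(18,7) = 28870732800. Total = 28870732800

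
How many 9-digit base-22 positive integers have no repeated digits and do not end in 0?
Last digit: 21 nonzero choices. First digit: 20 (nonzero, ≠last). Middle 7: P(20,7) = 390700800. Total = 164094336000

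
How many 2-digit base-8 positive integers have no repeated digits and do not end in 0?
Last digit: 7 nonzero choices. First digit: 6 (nonzero, ≠last). Middle 0: P(6,0) = 1. Total = 42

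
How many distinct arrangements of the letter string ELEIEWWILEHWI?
13! / (4! × 3! × 3! × 1! × 2!) = 3603600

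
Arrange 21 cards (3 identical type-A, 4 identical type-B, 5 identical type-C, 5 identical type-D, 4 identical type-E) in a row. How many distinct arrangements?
21! / (3! × 4! × 5! × 5! × 4!) = 1026615189600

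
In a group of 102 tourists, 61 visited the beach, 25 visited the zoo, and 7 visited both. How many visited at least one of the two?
|A∪B| = |A| + |B| - |A∩B| = 61 + 25 - 7 = 79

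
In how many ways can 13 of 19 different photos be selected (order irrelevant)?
C(19,13) = 19!/(13!×6!) = 27132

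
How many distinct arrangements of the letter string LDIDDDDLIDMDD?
13! / (2! × 1! × 2! × 8!) = 38610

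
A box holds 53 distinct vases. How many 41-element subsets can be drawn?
C(53,41) = 53!/(41!×12!) = 266783135710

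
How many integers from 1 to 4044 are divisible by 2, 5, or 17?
⌊4044/2⌋+⌊4044/5⌋+⌊4044/17⌋ - ⌊4044/10⌋-⌊4044/34⌋-⌊4044/85⌋ + ⌊4044/170⌋ = 2022+808+237 - 404-118-47 + 23 = 2521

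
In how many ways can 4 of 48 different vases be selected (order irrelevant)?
C(48,4) = 48!/(4!×44!) = 194580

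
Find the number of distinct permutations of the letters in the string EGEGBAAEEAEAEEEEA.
17! / (5! × 1! × 9! × 2!) = 4084080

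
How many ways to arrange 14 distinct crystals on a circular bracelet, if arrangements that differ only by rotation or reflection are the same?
(14-1)!/2 = 6227020800/2 = 3113510400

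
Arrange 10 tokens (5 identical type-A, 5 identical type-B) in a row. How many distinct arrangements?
10! / (5! × 5!) = 252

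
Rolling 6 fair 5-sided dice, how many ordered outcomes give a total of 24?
Coefficient of x^24 in (x + x² + ... + x^5)^6. By inclusion-exclusion on dice exceeding 5: Σ_j (-1)^j C(6,j)·C(24-1-5j, 5) = C(6,0)·C(23,5) - C(6,1)·C(18,5) + C(6,2)·C(13,5) - C(6,3)·C(8,5) = 1·33649 - 6·8568 + 15·1287 - 20·56 = 426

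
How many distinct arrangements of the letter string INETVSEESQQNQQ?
14! / (2! × 4! × 3! × 1! × 2! × 1! × 1!) = 151351200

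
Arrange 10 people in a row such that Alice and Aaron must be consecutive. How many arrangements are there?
Treat the 2 as one block: (10-2+1)! × 2! = 362880 × 2 = 725760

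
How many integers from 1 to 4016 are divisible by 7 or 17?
⌊4016/7⌋ + ⌊4016/17⌋ - ⌊4016/119⌋ = 573 + 236 - 33 = 776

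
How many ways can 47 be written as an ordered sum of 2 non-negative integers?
C(47+2-1, 2-1) = C(48, 1) = 48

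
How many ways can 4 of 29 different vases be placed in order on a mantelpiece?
P(29,4) = 29!/(29-4)! = 570024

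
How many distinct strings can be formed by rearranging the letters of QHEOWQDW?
8! / (1! × 1! × 1! × 2! × 1! × 2!) = 10080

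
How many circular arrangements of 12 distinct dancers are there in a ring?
Circular: fix one position, arrange the rest. (12-1)! = 39916800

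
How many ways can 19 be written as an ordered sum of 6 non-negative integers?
C(19+6-1, 6-1) = C(24, 5) = 42504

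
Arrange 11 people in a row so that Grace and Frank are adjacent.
Treat as block: (11-1)! × 2! = 3628800 × 2 = 7257600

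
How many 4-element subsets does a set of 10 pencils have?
C(10,4) = 10!/(4!×6!) = 210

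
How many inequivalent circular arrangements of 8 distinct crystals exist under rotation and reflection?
(8-1)!/2 = 5040/2 = 2520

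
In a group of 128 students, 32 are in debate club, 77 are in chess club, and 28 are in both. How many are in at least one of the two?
|A∪B| = |A| + |B| - |A∩B| = 32 + 77 - 28 = 81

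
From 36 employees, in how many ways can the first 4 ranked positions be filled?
P(36,4) = 36!/(36-4)! = 1413720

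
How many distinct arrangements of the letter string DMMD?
4! / (2! × 2!) = 6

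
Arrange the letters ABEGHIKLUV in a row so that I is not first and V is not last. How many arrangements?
By inclusion-exclusion: 10! - 2×(10-1)! + (10-2)! = 3628800 - 725760 + 40320 = 2943360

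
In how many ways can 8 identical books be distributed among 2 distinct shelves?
C(8+2-1, 2-1) = C(9, 1) = 9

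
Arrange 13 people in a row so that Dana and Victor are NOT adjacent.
Total - adjacent = 13! - (13-1)!×2 = 6227020800 - 958003200 = 5269017600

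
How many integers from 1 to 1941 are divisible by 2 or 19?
⌊1941/2⌋ + ⌊1941/19⌋ - ⌊1941/38⌋ = 970 + 102 - 51 = 1021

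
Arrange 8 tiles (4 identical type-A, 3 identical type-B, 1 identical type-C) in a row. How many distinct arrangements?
8! / (4! × 3! × 1!) = 280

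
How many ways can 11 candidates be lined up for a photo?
11! = 39916800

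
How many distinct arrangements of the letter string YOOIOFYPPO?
10! / (1! × 2! × 4! × 2! × 1!) = 37800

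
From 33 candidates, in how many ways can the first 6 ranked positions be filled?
P(33,6) = 33!/(33-6)! = 797448960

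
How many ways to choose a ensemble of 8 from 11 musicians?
C(11,8) = 11!/(8!×3!) = 165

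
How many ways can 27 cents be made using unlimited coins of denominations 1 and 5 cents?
Coefficient of x^27 in 1/(1-x^1) · 1/(1-x^5). Use j coins of 5 for j = 0..⌊27/5⌋ = 5, the rest in 1s: 5 + 1 = 6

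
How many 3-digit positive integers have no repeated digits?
First digit: 9 choices (nonzero). Then descending: 9 × 9 × 8 = 648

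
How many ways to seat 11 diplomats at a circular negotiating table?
Circular: fix one position, arrange the rest. (11-1)! = 3628800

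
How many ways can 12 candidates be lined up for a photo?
12! = 479001600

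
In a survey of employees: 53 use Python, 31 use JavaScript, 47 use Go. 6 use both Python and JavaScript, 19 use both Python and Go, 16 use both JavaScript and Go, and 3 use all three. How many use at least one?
|A∪B∪C| = 53+31+47-6-19-16+3 = 93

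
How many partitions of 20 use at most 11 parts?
By conjugation, equals partitions of 20 into parts ≤ 11. Let r_j(i) = number of partitions of i into parts ≤ j, for i = 0..20. r_1(i) = 1 for all i; r_j(i) = r_{j-1}(i) + r_j(i-j). Rows j = 2..11: ≤2: 1 1 2 2 3 3 4 4 5 5 6 6 7 7 8 8 9 9 10 10 11; ≤3: 1 1 2 3 4 5 7 8 10 12 14 16 19 21 24 27 30 33 37 40 44; ≤4: 1 1 2 3 5 6 9 11 15 18 23 27 34 39 47 54 64 72 84 94 108; ≤5: 1 1 2 3 5 7 10 13 18 23 30 37 47 57 70 84 101 119 141 164 192; ≤6: 1 1 2 3 5 7 11 14 20 26 35 44 58 71 90 110 136 163 199 235 282; ≤7: 1 1 2 3 5 7 11 15 21 28 38 49 65 82 105 131 164 201 248 300 364; ≤8: 1 1 2 3 5 7 11 15 22 29 40 52 70 89 116 146 186 230 288 352 434; ≤9: 1 1 2 3 5 7 11 15 22 30 41 54 73 94 123 157 201 252 318 393 488; ≤10: 1 1 2 3 5 7 11 15 22 30 42 55 75 97 128 164 212 267 340 423 530; ≤11: 1 1 2 3 5 7 11 15 22 30 42 56 76 99 131 169 219 278 355 445 560. r_11(20) = 560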